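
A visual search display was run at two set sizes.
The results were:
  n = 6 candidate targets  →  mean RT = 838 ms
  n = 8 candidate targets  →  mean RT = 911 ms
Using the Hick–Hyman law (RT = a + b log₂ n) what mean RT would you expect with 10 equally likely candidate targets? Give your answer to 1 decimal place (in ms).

967.6 ms

With log₂ n on the abscissa the relation is linear; from the two conditions:
  b = (911 − 838) / (log₂ 8 − log₂ 6) = 73 / (3 − 2.5850) = 175.888 ms/bit
  a = 838 − 175.888 × 2.5850 = 383.337 ms
Then RT(10) = 383.337 + 175.888 × log₂ 10 = 383.337 + 175.888 × 3.3219 ≈ 967.623 ms.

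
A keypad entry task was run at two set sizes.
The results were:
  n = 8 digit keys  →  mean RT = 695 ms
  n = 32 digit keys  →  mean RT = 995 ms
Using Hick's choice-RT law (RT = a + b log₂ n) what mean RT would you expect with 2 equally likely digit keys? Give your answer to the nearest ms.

RT is linear in log₂ n, so two points fix the line:
  b = (995 − 695) / (log₂ 32 − log₂ 8) = 300 / (5 − 3) = 150 ms/bit
  a = 695 − 150 × 3 = 245 ms
Then RT(2) = 245 + 150 × log₂ 2 = 245 + 150 × 1 ≈ 395.000 ms.

395 ms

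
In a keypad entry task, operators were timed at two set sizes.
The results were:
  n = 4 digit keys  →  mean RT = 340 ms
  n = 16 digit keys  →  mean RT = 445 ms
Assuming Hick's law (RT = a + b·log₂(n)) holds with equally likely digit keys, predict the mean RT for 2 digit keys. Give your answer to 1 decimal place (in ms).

287.5 ms

Fit slope and intercept:
  b = (445 − 340) / (log₂ 16 − log₂ 4) = 105 / (4 − 2) = 52.500 ms/bit
  a = 340 − 52.500 × 2 = 235.000 ms
Then RT(2) = 235.000 + 52.500 × log₂ 2 = 235.000 + 52.500 × 1 ≈ 287.500 ms.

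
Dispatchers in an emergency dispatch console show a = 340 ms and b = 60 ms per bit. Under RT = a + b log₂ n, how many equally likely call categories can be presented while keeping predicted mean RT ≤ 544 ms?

Information budget: (544 − 340)/60 = 3.4000 bits, so n ≤ 2^3.4000 = 10.556 → at most 10.

10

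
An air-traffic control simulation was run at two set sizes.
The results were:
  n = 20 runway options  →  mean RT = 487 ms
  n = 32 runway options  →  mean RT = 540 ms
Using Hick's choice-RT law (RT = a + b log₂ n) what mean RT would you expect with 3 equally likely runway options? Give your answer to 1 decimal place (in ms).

Solve the two-equation system in a and b:
  b = (540 − 487) / (log₂ 32 − log₂ 20) = 53 / (5 − 4.3219) = 78.163 ms/bit
  a = 487 − 78.163 × 4.3219 = 149.186 ms
Then RT(3) = 149.186 + 78.163 × log₂ 3 = 149.186 + 78.163 × 1.5850 ≈ 273.071 ms.

273.1 ms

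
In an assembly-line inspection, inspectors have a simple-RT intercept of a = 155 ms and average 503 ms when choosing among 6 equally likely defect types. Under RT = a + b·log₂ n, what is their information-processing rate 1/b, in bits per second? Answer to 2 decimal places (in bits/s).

7.43 bits/s

b = (503 − 155)/log₂ 6 = 348/2.5850 = 134.625 ms per bit = 0.13462 s/bit; the reciprocal is 7.428 bits/s.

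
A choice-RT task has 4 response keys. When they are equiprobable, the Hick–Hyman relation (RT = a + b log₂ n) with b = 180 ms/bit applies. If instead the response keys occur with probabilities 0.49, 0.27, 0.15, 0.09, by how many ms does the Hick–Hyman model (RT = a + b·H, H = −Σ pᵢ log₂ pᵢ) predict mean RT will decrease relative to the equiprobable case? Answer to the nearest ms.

Equiprobable entropy H₀ = log₂ 4 = 2.0000 bits.
Skewed entropy H = −Σ pᵢ log₂ pᵢ = 1.7375 bits.
ΔRT = b·(H₀ − H) = 180 × 0.2625 = 47.25 ms.

47 ms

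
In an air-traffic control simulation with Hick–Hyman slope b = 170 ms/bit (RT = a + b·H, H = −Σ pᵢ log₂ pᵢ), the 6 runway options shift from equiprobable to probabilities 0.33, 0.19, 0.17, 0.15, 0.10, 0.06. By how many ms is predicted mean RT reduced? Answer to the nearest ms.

31 ms

The RT saving is b·ΔH. Equiprobable H₀ = log₂(6) = 2.5850 bits; with the given probabilities H = 2.4039 bits.
b·(H₀ − H) = 170 × (2.5850 − 2.4039) = 30.78 ms.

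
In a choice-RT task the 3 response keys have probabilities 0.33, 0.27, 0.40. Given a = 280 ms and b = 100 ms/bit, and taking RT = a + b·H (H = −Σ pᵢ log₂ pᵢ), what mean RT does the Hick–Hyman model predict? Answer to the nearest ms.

Entropy contributions −pᵢ log₂ pᵢ: 0.5278, 0.5100, 0.5288; sum H = 1.5666 bits.
RT = a + bH = 280 + 100·1.5666 = 436.66 ms.

437 ms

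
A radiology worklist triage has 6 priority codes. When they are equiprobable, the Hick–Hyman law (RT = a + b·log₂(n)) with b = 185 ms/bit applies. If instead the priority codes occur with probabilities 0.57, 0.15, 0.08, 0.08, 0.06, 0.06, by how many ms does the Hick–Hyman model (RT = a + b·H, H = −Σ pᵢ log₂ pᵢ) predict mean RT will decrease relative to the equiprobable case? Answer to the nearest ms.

119 ms

The RT saving is b·ΔH. Equiprobable H₀ = log₂(6) = 2.5850 bits; with the given probabilities H = 1.9429 bits.
b·(H₀ − H) = 185 × (2.5850 − 1.9429) = 118.79 ms.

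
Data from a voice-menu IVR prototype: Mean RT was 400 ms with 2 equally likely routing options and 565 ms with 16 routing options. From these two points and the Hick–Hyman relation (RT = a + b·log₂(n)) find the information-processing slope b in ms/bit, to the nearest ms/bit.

Slope: b = (565 − 400) / (log₂ 16 − log₂ 2) = 165/3.0000 = 55 ms/bit.

55 ms/bit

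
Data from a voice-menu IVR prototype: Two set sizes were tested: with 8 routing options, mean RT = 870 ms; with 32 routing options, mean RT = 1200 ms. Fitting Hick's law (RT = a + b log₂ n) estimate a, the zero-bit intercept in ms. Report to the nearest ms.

375 ms

The slope on a log₂ axis is (1200 − 870) / (5 − 3) = 165 ms/bit.
a = RT₁ − b·log₂ n₁ = 870 − 165 × 3 = 375.000 ms.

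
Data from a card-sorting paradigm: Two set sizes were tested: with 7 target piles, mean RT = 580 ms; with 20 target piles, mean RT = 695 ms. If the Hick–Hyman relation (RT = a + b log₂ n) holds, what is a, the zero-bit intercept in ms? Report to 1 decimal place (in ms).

The slope on a log₂ axis is (695 − 580) / (4.3219 − 2.8074) = 75.929 ms/bit.
Intercept: a = 580 − 75.929·log₂(7) = 366.840 ms.

366.8 ms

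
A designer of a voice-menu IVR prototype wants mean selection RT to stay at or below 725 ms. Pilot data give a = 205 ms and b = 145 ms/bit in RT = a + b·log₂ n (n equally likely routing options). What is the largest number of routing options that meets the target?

12

Set 205 + 145·log₂ n ≤ 725 → log₂ n ≤ (725 − 205)/145 = 3.5862.
So n ≤ 2^3.5862 = 12.010; the largest integer n is 12.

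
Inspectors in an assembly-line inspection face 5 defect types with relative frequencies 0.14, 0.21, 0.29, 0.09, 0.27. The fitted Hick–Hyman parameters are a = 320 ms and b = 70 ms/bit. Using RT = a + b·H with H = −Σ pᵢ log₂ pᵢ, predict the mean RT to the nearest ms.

Entropy contributions −pᵢ log₂ pᵢ: 0.3971, 0.4728, 0.5179, 0.3127, 0.5100; sum H = 2.2105 bits.
RT = a + bH = 320 + 70·2.2105 = 474.74 ms.

475 ms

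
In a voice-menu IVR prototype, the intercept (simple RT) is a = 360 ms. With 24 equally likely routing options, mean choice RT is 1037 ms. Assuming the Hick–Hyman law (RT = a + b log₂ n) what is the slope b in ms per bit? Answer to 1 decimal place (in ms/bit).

147.7 ms/bit

24 alternatives carry log₂ 24 = 4.5850 bits; the choice cost is 1037 − 360 = 677 ms, so b = 677/4.5850 = 147.657 ms/bit.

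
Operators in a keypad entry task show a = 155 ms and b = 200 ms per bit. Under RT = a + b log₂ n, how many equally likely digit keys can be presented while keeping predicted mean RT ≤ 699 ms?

Information budget: (699 − 155)/200 = 2.7200 bits, so n ≤ 2^2.7200 = 6.589 → at most 6.

6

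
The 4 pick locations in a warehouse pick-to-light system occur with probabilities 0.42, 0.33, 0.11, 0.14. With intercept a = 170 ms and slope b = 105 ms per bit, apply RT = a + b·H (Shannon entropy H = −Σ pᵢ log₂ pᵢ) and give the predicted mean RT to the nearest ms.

Entropy contributions −pᵢ log₂ pᵢ: 0.5256, 0.5278, 0.3503, 0.3971; sum H = 1.8009 bits.
RT = a + bH = 170 + 105·1.8009 = 359.09 ms.

359 ms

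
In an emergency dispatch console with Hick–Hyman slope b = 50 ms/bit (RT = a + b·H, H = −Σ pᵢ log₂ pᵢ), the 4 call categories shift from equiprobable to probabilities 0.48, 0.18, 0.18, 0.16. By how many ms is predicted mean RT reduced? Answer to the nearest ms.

9 ms

Equiprobable entropy H₀ = log₂ 4 = 2.0000 bits.
Skewed entropy H = −Σ pᵢ log₂ pᵢ = 1.8219 bits.
ΔRT = b·(H₀ − H) = 50 × 0.1781 = 8.90 ms.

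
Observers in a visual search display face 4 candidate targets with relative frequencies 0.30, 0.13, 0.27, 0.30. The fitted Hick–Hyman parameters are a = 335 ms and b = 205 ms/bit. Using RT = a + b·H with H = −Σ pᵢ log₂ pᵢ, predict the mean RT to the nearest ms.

732 ms

H = 0.30·log₂(1/0.30) + 0.13·log₂(1/0.13) + 0.27·log₂(1/0.27) + 0.30·log₂(1/0.30) = 1.9348 bits.
RT = 335 + 205 × 1.9348 = 731.64 ms.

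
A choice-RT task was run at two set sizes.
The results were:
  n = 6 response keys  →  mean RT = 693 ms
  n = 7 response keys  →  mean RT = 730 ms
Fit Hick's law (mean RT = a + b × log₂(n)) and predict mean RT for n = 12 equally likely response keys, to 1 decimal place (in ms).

859.4 ms

RT is linear in log₂ n, so two points fix the line:
  b = (730 − 693) / (log₂ 7 − log₂ 6) = 37 / (2.8074 − 2.5850) = 166.373 ms/bit
  a = 693 − 166.373 × 2.5850 = 262.933 ms
Then RT(12) = 262.933 + 166.373 × log₂ 12 = 262.933 + 166.373 × 3.5850 ≈ 859.373 ms.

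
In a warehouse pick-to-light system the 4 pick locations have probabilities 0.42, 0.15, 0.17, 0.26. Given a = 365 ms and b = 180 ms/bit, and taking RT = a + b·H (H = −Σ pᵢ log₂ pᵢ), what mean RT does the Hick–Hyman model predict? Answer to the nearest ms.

H = 0.42·log₂(1/0.42) + 0.15·log₂(1/0.15) + 0.17·log₂(1/0.17) + 0.26·log₂(1/0.26) = 1.8761 bits.
RT = 365 + 180 × 1.8761 = 702.69 ms.

703 ms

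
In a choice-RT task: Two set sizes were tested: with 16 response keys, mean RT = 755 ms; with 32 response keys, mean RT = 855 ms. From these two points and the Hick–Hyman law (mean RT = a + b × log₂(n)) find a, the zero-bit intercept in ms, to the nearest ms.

355 ms

The slope on a log₂ axis is (855 − 755) / (5 − 4) = 100 ms/bit.
a = RT₁ − b·log₂ n₁ = 755 − 100 × 4 = 355.000 ms.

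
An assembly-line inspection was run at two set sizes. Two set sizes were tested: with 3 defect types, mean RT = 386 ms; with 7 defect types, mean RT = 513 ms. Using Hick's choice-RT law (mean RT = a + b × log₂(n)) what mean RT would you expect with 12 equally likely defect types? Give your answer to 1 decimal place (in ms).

Fit slope and intercept:
  b = (513 − 386) / (log₂ 7 − log₂ 3) = 127 / (2.8074 − 1.5850) = 103.895 ms/bit
  a = 386 − 103.895 × 1.5850 = 221.331 ms
Then RT(12) = 221.331 + 103.895 × log₂ 12 = 221.331 + 103.895 × 3.5850 ≈ 593.789 ms.

593.8 ms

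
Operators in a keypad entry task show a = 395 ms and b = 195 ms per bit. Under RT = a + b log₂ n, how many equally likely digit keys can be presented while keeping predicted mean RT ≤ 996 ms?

Set 395 + 195·log₂ n ≤ 996 → log₂ n ≤ (996 − 395)/195 = 3.0821.
So n ≤ 2^3.0821 = 8.468; the largest integer n is 8.

8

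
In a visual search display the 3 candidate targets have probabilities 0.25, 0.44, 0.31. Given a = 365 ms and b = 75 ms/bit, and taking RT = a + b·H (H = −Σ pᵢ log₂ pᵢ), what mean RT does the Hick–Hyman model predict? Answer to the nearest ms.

481 ms

H = 0.25·log₂(1/0.25) + 0.44·log₂(1/0.44) + 0.31·log₂(1/0.31) = 1.5449 bits.
RT = 365 + 75 × 1.5449 = 480.87 ms.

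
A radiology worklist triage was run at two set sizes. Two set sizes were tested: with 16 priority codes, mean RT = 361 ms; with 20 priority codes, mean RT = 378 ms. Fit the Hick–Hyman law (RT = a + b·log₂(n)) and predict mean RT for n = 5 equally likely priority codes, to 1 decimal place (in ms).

272.4 ms

With log₂ n on the abscissa the relation is linear; from the two conditions:
  b = (378 − 361) / (log₂ 20 − log₂ 16) = 17 / (4.3219 − 4) = 52.807 ms/bit
  a = 361 − 52.807 × 4 = 149.773 ms
Then RT(5) = 149.773 + 52.807 × log₂ 5 = 149.773 + 52.807 × 2.3219 ≈ 272.386 ms.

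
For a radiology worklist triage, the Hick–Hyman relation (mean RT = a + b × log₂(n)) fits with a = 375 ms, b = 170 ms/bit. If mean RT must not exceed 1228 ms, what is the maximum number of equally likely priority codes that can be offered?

170·log₂ n ≤ 1228 − 375 = 853, giving log₂ n ≤ 5.0176 and n ≤ 32.394. The largest whole number is 32.

32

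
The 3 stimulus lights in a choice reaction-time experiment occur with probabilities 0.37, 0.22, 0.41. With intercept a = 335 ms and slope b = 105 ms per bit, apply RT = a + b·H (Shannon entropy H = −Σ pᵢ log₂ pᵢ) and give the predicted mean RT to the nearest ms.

H = 0.37·log₂(1/0.37) + 0.22·log₂(1/0.22) + 0.41·log₂(1/0.41) = 1.5387 bits.
RT = 335 + 105 × 1.5387 = 496.56 ms.

497 ms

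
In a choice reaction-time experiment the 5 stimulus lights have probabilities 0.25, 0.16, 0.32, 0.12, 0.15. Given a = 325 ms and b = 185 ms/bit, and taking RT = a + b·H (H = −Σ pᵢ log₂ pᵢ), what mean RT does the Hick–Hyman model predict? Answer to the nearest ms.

737 ms

H = 0.25·log₂(1/0.25) + 0.16·log₂(1/0.16) + 0.32·log₂(1/0.32) + 0.12·log₂(1/0.12) + 0.15·log₂(1/0.15) = 2.2267 bits.
RT = 325 + 185 × 2.2267 = 736.93 ms.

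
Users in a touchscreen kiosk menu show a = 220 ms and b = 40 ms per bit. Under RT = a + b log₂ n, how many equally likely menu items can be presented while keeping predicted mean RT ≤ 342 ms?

8

40·log₂ n ≤ 342 − 220 = 122, giving log₂ n ≤ 3.0500 and n ≤ 8.282. The largest whole number is 8.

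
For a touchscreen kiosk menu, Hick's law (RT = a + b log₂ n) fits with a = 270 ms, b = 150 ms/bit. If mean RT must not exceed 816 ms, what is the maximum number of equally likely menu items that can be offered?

12

Set 270 + 150·log₂ n ≤ 816 → log₂ n ≤ (816 − 270)/150 = 3.6400.
So n ≤ 2^3.6400 = 12.467; the largest integer n is 12.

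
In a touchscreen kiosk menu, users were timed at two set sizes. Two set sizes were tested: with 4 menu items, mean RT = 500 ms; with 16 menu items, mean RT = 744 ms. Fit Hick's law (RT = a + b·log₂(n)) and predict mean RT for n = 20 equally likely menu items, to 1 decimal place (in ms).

783.3 ms

RT is linear in log₂ n, so two points fix the line:
  b = (744 − 500) / (log₂ 16 − log₂ 4) = 244 / (4 − 2) = 122.000 ms/bit
  a = 500 − 122.000 × 2 = 256.000 ms
Then RT(20) = 256.000 + 122.000 × log₂ 20 = 256.000 + 122.000 × 4.3219 ≈ 783.275 ms.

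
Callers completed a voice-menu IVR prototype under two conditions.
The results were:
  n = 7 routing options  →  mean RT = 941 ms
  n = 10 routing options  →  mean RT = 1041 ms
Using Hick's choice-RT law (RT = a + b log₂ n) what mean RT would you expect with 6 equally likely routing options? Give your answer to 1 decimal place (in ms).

897.8 ms

Fit slope and intercept:
  b = (1041 − 941) / (log₂ 10 − log₂ 7) = 100 / (3.3219 − 2.8074) = 194.336 ms/bit
  a = 941 − 194.336 × 2.8074 = 395.430 ms
Then RT(6) = 395.430 + 194.336 × log₂ 6 = 395.430 + 194.336 × 2.5850 ≈ 897.781 ms.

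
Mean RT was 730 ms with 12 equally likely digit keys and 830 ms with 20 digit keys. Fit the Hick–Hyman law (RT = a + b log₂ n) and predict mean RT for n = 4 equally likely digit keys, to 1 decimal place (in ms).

With log₂ n on the abscissa the relation is linear; from the two conditions:
  b = (830 − 730) / (log₂ 20 − log₂ 12) = 100 / (4.3219 − 3.5850) = 135.692 ms/bit
  a = 730 − 135.692 × 3.5850 = 243.551 ms
Then RT(4) = 243.551 + 135.692 × log₂ 4 = 243.551 + 135.692 × 2 ≈ 514.934 ms.

514.9 ms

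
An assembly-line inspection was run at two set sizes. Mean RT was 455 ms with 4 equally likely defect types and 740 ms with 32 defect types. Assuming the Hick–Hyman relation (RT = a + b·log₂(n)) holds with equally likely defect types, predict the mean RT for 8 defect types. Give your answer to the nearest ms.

RT is linear in log₂ n, so two points fix the line:
  b = (740 − 455) / (log₂ 32 − log₂ 4) = 285 / (5 − 2) = 95 ms/bit
  a = 455 − 95 × 2 = 265 ms
Then RT(8) = 265 + 95 × log₂ 8 = 265 + 95 × 3 ≈ 550.000 ms.

550 ms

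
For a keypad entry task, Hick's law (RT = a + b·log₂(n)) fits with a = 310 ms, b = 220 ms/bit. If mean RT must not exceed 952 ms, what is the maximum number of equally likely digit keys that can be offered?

7

Set 310 + 220·log₂ n ≤ 952 → log₂ n ≤ (952 − 310)/220 = 2.9182.
So n ≤ 2^2.9182 = 7.559; the largest integer n is 7.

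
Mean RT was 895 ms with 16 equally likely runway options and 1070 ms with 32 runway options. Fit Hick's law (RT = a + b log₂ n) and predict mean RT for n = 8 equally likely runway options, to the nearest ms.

720 ms

RT is linear in log₂ n, so two points fix the line:
  b = (1070 − 895) / (log₂ 32 − log₂ 16) = 175 / (5 − 4) = 175 ms/bit
  a = 895 − 175 × 4 = 195 ms
Then RT(8) = 195 + 175 × log₂ 8 = 195 + 175 × 3 ≈ 720.000 ms.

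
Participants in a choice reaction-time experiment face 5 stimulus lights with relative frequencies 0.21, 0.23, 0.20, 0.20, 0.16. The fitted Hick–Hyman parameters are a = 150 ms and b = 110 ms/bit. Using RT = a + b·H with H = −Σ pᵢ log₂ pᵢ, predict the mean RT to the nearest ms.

404 ms

Entropy contributions −pᵢ log₂ pᵢ: 0.4728, 0.4877, 0.4644, 0.4644, 0.4230; sum H = 2.3123 bits.
RT = a + bH = 150 + 110·2.3123 = 404.35 ms.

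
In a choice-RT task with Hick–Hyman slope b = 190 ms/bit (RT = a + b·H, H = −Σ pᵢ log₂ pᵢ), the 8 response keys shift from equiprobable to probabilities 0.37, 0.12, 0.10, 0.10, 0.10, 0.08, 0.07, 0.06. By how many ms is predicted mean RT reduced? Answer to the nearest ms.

57 ms

The RT saving is b·ΔH. Equiprobable H₀ = log₂(8) = 3.0000 bits; with the given probabilities H = 2.6980 bits.
b·(H₀ − H) = 190 × (3.0000 − 2.6980) = 57.39 ms.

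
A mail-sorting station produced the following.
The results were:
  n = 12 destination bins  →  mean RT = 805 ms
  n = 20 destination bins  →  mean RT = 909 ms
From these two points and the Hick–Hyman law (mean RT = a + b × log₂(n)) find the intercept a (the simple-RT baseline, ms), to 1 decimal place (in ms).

Slope: b = (909 − 805) / (log₂ 20 − log₂ 12) = 104/0.7370 = 141.119 ms/bit.
a = RT₁ − b·log₂ n₁ = 805 − 141.119 × 3.5850 = 299.093 ms.

299.1 ms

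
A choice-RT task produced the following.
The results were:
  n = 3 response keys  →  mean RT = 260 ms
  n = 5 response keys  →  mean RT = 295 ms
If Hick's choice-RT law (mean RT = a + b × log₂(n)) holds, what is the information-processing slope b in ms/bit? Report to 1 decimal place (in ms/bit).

47.5 ms/bit

The slope on a log₂ axis is (295 − 260) / (2.3219 − 1.5850) = 47.492 ms/bit.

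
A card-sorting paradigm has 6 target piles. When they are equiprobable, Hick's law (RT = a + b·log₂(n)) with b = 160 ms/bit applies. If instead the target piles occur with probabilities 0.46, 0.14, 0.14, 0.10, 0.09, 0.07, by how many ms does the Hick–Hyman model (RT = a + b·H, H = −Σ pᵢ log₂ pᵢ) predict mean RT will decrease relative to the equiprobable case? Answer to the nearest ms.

58 ms

Equiprobable entropy H₀ = log₂ 6 = 2.5850 bits.
Skewed entropy H = −Σ pᵢ log₂ pᵢ = 2.2230 bits.
ΔRT = b·(H₀ − H) = 160 × 0.3620 = 57.92 ms.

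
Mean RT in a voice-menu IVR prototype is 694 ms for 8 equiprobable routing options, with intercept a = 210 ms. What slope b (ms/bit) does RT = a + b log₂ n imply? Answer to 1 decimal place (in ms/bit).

8 alternatives carry log₂ 8 = 3 bits; the choice cost is 694 − 210 = 484 ms, so b = 484/3 = 161.333 ms/bit.

161.3 ms/bit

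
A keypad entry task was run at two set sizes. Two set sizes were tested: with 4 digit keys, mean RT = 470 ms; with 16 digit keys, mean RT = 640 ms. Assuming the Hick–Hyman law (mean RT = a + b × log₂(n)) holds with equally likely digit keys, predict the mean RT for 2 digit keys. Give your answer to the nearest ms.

Solve the two-equation system in a and b:
  b = (640 − 470) / (log₂ 16 − log₂ 4) = 170 / (4 − 2) = 85 ms/bit
  a = 470 − 85 × 2 = 300 ms
Then RT(2) = 300 + 85 × log₂ 2 = 300 + 85 × 1 ≈ 385.000 ms.

385 ms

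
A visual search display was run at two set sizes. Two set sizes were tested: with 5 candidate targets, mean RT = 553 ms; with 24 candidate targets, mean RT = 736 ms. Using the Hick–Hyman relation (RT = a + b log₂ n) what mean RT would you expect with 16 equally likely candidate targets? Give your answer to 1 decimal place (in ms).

With log₂ n on the abscissa the relation is linear; from the two conditions:
  b = (736 − 553) / (log₂ 24 − log₂ 5) = 183 / (4.5850 − 2.3219) = 80.865 ms/bit
  a = 553 − 80.865 × 2.3219 = 365.238 ms
Then RT(16) = 365.238 + 80.865 × log₂ 16 = 365.238 + 80.865 × 4 ≈ 688.697 ms.

688.7 ms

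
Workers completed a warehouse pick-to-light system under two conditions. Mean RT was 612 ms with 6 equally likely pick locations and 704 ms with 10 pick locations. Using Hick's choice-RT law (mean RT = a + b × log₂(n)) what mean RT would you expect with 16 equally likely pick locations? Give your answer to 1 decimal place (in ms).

Fit slope and intercept:
  b = (704 − 612) / (log₂ 10 − log₂ 6) = 92 / (3.3219 − 2.5850) = 124.836 ms/bit
  a = 612 − 124.836 × 2.5850 = 289.303 ms
Then RT(16) = 289.303 + 124.836 × log₂ 16 = 289.303 + 124.836 × 4 ≈ 788.648 ms.

788.6 ms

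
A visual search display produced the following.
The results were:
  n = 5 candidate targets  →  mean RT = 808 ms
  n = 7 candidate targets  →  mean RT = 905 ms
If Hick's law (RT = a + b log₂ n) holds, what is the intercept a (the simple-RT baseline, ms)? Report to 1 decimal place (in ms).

The slope on a log₂ axis is (905 − 808) / (2.8074 − 2.3219) = 199.824 ms/bit.
Intercept: a = 808 − 199.824·log₂(5) = 344.023 ms.

344.0 ms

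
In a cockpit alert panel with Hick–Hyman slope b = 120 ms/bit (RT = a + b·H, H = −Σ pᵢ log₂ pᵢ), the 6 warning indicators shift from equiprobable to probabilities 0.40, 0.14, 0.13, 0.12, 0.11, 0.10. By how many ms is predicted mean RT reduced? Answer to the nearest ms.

27 ms

The RT saving is b·ΔH. Equiprobable H₀ = log₂(6) = 2.5850 bits; with the given probabilities H = 2.3581 bits.
b·(H₀ − H) = 120 × (2.5850 − 2.3581) = 27.23 ms.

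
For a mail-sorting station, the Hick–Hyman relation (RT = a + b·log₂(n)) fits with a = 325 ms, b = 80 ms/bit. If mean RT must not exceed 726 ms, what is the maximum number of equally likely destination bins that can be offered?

32

Set 325 + 80·log₂ n ≤ 726 → log₂ n ≤ (726 − 325)/80 = 5.0125.
So n ≤ 2^5.0125 = 32.278; the largest integer n is 32.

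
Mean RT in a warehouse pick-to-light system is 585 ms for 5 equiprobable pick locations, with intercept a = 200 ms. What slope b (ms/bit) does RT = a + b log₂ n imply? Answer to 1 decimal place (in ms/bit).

165.8 ms/bit

b = (585 − 200) / log₂(5) = 385 / 2.3219 = 165.810 ms/bit.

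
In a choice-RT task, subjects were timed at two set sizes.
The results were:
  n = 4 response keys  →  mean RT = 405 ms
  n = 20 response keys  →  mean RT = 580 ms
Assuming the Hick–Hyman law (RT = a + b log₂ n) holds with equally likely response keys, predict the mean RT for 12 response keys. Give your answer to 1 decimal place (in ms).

524.5 ms

RT is linear in log₂ n, so two points fix the line:
  b = (580 − 405) / (log₂ 20 − log₂ 4) = 175 / (4.3219 − 2) = 75.368 ms/bit
  a = 405 − 75.368 × 2 = 254.263 ms
Then RT(12) = 254.263 + 75.368 × log₂ 12 = 254.263 + 75.368 × 3.5850 ≈ 524.456 ms.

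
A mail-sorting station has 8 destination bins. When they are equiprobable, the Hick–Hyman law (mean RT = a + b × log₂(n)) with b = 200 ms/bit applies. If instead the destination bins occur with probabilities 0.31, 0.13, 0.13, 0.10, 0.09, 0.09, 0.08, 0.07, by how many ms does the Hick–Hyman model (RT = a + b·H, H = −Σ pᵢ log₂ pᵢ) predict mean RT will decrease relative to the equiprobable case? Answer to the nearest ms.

39 ms

The RT saving is b·ΔH. Equiprobable H₀ = log₂(8) = 3.0000 bits; with the given probabilities H = 2.8066 bits.
b·(H₀ − H) = 200 × (3.0000 − 2.8066) = 38.67 ms.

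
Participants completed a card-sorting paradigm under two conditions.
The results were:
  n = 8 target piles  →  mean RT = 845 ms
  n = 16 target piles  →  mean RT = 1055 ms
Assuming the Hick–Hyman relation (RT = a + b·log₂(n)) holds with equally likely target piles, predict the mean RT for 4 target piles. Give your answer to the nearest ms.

635 ms

Fit slope and intercept:
  b = (1055 − 845) / (log₂ 16 − log₂ 8) = 210 / (4 − 3) = 210 ms/bit
  a = 845 − 210 × 3 = 215 ms
Then RT(4) = 215 + 210 × log₂ 4 = 215 + 210 × 2 ≈ 635.000 ms.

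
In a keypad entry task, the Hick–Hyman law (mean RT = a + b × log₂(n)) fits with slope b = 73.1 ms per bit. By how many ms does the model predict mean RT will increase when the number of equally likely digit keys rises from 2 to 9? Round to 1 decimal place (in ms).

158.6 ms

ΔRT = (a + b log₂ n₂) − (a + b log₂ n₁) = b·(log₂ n₂ − log₂ n₁).
log₂(9) − log₂(2) = 3.1699 − 1 = 2.1699.
ΔRT = 73.1 × 2.1699 = 158.622 ms.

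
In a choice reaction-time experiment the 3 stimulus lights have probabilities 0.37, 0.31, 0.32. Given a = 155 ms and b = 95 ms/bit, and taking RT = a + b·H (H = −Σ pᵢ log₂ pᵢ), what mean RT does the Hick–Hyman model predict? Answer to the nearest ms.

305 ms

H = 0.37·log₂(1/0.37) + 0.31·log₂(1/0.31) + 0.32·log₂(1/0.32) = 1.5806 bits.
RT = 155 + 95 × 1.5806 = 305.15 ms.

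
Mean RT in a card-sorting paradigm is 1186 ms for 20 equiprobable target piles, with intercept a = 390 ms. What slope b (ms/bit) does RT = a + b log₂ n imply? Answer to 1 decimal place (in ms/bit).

b = (1186 − 390) / log₂(20) = 796 / 4.3219 = 184.177 ms/bit.

184.2 ms/bit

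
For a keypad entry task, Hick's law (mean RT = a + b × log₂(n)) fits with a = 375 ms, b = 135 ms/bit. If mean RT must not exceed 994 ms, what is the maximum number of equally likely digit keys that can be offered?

24

Information budget: (994 − 375)/135 = 4.5852 bits, so n ≤ 2^4.5852 = 24.004 → at most 24.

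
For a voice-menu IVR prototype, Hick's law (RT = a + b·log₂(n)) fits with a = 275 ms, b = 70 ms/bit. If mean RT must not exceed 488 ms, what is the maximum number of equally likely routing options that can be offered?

8

70·log₂ n ≤ 488 − 275 = 213, giving log₂ n ≤ 3.0429 and n ≤ 8.241. The largest whole number is 8.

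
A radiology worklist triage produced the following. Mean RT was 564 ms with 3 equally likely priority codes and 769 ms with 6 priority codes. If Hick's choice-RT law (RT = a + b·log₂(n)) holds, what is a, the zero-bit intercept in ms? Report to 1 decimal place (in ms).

The slope on a log₂ axis is (769 − 564) / (2.5850 − 1.5850) = 205.000 ms/bit.
Intercept: a = 564 − 205.000·log₂(3) = 239.083 ms.

239.1 ms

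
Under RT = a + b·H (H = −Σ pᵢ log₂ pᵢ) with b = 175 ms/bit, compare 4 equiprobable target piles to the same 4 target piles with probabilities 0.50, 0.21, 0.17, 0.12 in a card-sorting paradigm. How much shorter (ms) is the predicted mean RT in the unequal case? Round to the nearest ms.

The RT saving is b·ΔH. Equiprobable H₀ = log₂(4) = 2.0000 bits; with the given probabilities H = 1.7745 bits.
b·(H₀ − H) = 175 × (2.0000 − 1.7745) = 39.47 ms.

39 ms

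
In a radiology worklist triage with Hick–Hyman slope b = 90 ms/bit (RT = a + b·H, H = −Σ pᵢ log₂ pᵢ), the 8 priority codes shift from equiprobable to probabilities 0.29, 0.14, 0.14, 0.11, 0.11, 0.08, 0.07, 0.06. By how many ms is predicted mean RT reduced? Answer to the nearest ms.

Equiprobable entropy H₀ = log₂ 8 = 3.0000 bits.
Skewed entropy H = −Σ pᵢ log₂ pᵢ = 2.8163 bits.
ΔRT = b·(H₀ − H) = 90 × 0.1837 = 16.53 ms.

17 ms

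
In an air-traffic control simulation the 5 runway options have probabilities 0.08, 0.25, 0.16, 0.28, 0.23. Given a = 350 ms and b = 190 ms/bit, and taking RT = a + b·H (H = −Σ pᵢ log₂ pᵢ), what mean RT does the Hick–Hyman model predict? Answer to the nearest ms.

771 ms

H = 0.08·log₂(1/0.08) + 0.25·log₂(1/0.25) + 0.16·log₂(1/0.16) + 0.28·log₂(1/0.28) + 0.23·log₂(1/0.23) = 2.2164 bits.
RT = 350 + 190 × 2.2164 = 771.12 ms.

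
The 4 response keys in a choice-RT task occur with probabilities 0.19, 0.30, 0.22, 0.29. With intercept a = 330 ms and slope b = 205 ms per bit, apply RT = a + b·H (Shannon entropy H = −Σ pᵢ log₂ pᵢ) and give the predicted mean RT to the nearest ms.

Entropy contributions −pᵢ log₂ pᵢ: 0.4552, 0.5211, 0.4806, 0.5179; sum H = 1.9748 bits.
RT = a + bH = 330 + 205·1.9748 = 734.83 ms.

735 ms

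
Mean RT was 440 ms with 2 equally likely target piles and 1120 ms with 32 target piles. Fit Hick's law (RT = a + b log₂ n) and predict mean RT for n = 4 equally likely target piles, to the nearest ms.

Solve the two-equation system in a and b:
  b = (1120 − 440) / (log₂ 32 − log₂ 2) = 680 / (5 − 1) = 170 ms/bit
  a = 440 − 170 × 1 = 270 ms
Then RT(4) = 270 + 170 × log₂ 4 = 270 + 170 × 2 ≈ 610.000 ms.

610 ms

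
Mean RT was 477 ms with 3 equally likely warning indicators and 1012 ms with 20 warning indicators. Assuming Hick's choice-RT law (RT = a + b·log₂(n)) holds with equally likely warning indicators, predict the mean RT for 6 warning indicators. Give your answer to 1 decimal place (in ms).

672.5 ms

Fit slope and intercept:
  b = (1012 − 477) / (log₂ 20 − log₂ 3) = 535 / (4.3219 − 1.5850) = 195.472 ms/bit
  a = 477 − 195.472 × 1.5850 = 167.184 ms
Then RT(6) = 167.184 + 195.472 × log₂ 6 = 167.184 + 195.472 × 2.5850 ≈ 672.472 ms.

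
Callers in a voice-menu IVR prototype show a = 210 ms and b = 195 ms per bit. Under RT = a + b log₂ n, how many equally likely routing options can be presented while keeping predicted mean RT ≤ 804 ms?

8

195·log₂ n ≤ 804 − 210 = 594, giving log₂ n ≤ 3.0462 and n ≤ 8.260. The largest whole number is 8.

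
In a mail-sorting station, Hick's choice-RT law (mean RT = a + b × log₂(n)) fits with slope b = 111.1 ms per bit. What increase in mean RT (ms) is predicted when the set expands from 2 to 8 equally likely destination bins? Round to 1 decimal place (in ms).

Only the slope matters, since a is common to both: ΔRT = b·log₂(n₂/n₁).
log₂(8) − log₂(2) = log₂(8/2) = log₂(4) = 2.
ΔRT = 111.1 × 2.0000 = 222.200 ms.

222.2 ms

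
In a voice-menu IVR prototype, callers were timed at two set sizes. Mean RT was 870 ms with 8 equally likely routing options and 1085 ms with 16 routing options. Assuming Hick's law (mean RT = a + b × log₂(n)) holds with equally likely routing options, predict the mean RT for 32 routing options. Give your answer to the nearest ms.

Solve the two-equation system in a and b:
  b = (1085 − 870) / (log₂ 16 − log₂ 8) = 215 / (4 − 3) = 215 ms/bit
  a = 870 − 215 × 3 = 225 ms
Then RT(32) = 225 + 215 × log₂ 32 = 225 + 215 × 5 ≈ 1300.000 ms.

1300 ms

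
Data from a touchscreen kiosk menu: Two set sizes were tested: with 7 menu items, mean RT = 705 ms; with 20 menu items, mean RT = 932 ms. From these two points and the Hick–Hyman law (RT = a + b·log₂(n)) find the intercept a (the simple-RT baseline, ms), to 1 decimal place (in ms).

The slope on a log₂ axis is (932 − 705) / (4.3219 − 2.8074) = 149.877 ms/bit.
Intercept: a = 705 − 149.877·log₂(7) = 284.241 ms.

284.2 ms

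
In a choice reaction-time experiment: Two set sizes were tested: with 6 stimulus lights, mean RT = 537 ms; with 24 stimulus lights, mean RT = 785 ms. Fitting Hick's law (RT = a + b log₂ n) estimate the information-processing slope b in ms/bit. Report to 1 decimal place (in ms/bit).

124.0 ms/bit

Slope: b = (785 − 537) / (log₂ 24 − log₂ 6) = 248/2.0000 = 124.000 ms/bit.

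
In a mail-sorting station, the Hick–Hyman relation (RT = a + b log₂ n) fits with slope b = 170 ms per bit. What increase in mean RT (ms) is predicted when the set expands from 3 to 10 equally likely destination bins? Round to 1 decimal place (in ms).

295.3 ms

The intercept a cancels: ΔRT = b·(log₂ n₂ − log₂ n₁) = b·log₂(n₂/n₁).
log₂(10) − log₂(3) = 3.3219 − 1.5850 = 1.7370.
ΔRT = 170 × 1.7370 = 295.284 ms.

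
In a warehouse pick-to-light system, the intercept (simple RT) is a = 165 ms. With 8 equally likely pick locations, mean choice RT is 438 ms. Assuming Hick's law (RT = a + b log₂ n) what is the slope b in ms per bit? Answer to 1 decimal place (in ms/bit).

b = (438 − 165) / log₂(8) = 273 / 3 = 91.000 ms/bit.

91.0 ms/bit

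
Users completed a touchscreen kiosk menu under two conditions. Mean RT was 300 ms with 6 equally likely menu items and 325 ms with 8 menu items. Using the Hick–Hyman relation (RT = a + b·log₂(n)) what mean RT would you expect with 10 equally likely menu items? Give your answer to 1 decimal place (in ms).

344.4 ms

RT is linear in log₂ n, so two points fix the line:
  b = (325 − 300) / (log₂ 8 − log₂ 6) = 25 / (3 − 2.5850) = 60.236 ms/bit
  a = 300 − 60.236 × 2.5850 = 144.293 ms
Then RT(10) = 144.293 + 60.236 × log₂ 10 = 144.293 + 60.236 × 3.3219 ≈ 344.392 ms.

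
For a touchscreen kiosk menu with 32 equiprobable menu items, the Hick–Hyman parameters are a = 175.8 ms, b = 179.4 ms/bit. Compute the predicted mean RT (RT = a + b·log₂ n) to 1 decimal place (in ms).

1072.8 ms

log₂(32) = 5 bits, so RT = 175.8 + 179.4 × 5 ≈ 1072.800 ms.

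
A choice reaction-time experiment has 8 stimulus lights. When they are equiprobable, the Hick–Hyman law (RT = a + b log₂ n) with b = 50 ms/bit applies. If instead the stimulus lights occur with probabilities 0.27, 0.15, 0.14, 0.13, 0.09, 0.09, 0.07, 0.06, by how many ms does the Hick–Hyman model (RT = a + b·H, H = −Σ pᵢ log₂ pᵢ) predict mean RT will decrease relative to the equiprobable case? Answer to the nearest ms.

The RT saving is b·ΔH. Equiprobable H₀ = log₂(8) = 3.0000 bits; with the given probabilities H = 2.8377 bits.
b·(H₀ − H) = 50 × (3.0000 − 2.8377) = 8.11 ms.

8 ms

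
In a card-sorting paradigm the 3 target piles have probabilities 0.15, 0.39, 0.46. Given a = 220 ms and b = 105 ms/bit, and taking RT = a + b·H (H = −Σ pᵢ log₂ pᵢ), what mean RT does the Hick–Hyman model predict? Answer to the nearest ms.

373 ms

Entropy contributions −pᵢ log₂ pᵢ: 0.4105, 0.5298, 0.5153; sum H = 1.4557 bits.
RT = a + bH = 220 + 105·1.4557 = 372.85 ms.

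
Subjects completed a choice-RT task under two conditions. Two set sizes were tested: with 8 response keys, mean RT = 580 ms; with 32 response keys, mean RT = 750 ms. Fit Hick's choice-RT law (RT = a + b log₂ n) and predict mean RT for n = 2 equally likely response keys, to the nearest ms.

410 ms

RT is linear in log₂ n, so two points fix the line:
  b = (750 − 580) / (log₂ 32 − log₂ 8) = 170 / (5 − 3) = 85 ms/bit
  a = 580 − 85 × 3 = 325 ms
Then RT(2) = 325 + 85 × log₂ 2 = 325 + 85 × 1 ≈ 410.000 ms.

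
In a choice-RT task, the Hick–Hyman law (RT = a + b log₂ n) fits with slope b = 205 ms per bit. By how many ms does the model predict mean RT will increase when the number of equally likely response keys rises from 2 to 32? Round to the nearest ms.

Only the slope matters, since a is common to both: ΔRT = b·log₂(n₂/n₁).
log₂(32) − log₂(2) = log₂(32/2) = log₂(16) = 4.
ΔRT = 205 × 4.0000 = 820.000 ms.

820 ms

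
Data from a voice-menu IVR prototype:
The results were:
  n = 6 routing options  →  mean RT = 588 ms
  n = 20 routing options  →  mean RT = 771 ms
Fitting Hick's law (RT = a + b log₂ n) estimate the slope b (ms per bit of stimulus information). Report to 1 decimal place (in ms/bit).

b = (RT₂ − RT₁)/(log₂ n₂ − log₂ n₁) = (771 − 588)/(4.3219 − 2.5850) = 105.356 ms/bit.

105.4 ms/bit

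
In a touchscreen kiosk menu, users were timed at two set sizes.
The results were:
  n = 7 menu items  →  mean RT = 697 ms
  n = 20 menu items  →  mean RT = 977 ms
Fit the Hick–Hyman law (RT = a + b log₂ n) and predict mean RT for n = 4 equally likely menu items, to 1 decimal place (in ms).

547.7 ms

Fit slope and intercept:
  b = (977 − 697) / (log₂ 20 − log₂ 7) = 280 / (4.3219 − 2.8074) = 184.871 ms/bit
  a = 697 − 184.871 × 2.8074 = 178.003 ms
Then RT(4) = 178.003 + 184.871 × log₂ 4 = 178.003 + 184.871 × 2 ≈ 547.744 ms.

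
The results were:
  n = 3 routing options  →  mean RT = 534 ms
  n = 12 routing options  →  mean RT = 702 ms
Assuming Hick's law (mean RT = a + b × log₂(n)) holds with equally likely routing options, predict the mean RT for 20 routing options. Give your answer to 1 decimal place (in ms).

763.9 ms

With log₂ n on the abscissa the relation is linear; from the two conditions:
  b = (702 − 534) / (log₂ 12 − log₂ 3) = 168 / (3.5850 − 1.5850) = 84.000 ms/bit
  a = 534 − 84.000 × 1.5850 = 400.863 ms
Then RT(20) = 400.863 + 84.000 × log₂ 20 = 400.863 + 84.000 × 4.3219 ≈ 763.905 ms.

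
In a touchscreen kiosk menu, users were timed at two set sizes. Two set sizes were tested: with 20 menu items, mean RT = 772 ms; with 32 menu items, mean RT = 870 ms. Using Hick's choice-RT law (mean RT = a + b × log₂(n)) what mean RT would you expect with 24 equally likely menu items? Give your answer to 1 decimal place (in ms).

With log₂ n on the abscissa the relation is linear; from the two conditions:
  b = (870 − 772) / (log₂ 32 − log₂ 20) = 98 / (5 − 4.3219) = 144.527 ms/bit
  a = 772 − 144.527 × 4.3219 = 147.363 ms
Then RT(24) = 147.363 + 144.527 × log₂ 24 = 147.363 + 144.527 × 4.5850 ≈ 810.016 ms.

810.0 ms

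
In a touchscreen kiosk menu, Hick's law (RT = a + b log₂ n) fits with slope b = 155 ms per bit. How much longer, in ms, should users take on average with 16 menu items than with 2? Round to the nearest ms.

The intercept a cancels: ΔRT = b·(log₂ n₂ − log₂ n₁) = b·log₂(n₂/n₁).
log₂(16) − log₂(2) = log₂(16/2) = log₂(8) = 3.
ΔRT = 155 × 3.0000 = 465.000 ms.

465 ms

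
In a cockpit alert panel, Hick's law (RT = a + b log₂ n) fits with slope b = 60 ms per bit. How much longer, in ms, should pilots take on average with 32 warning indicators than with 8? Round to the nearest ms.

120 ms

ΔRT = (a + b log₂ n₂) − (a + b log₂ n₁) = b·(log₂ n₂ − log₂ n₁).
log₂(32) − log₂(8) = log₂(32/8) = log₂(4) = 2.
ΔRT = 60 × 2.0000 = 120.000 ms.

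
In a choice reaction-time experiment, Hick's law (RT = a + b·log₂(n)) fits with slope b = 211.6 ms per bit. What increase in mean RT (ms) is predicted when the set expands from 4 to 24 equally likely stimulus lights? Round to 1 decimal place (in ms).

547.0 ms

ΔRT = (a + b log₂ n₂) − (a + b log₂ n₁) = b·(log₂ n₂ − log₂ n₁).
log₂(24) − log₂(4) = 4.5850 − 2 = 2.5850.
ΔRT = 211.6 × 2.5850 = 546.978 ms.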